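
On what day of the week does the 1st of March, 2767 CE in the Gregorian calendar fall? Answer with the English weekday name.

Since JDN mod 7 = 2 (0 = Monday), the day is Wednesday.

Wednesday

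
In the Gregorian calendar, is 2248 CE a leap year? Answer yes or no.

2248 is divisible by 4 and not by 100, so it is a leap year.

yes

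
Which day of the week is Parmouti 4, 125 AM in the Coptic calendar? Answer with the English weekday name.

In the proleptic Gregorian calendar this is 31 March 409 (JDN 1870534).
1870534 ≡ 1 (mod 7); counting from Monday = 0 gives Tuesday.

Tuesday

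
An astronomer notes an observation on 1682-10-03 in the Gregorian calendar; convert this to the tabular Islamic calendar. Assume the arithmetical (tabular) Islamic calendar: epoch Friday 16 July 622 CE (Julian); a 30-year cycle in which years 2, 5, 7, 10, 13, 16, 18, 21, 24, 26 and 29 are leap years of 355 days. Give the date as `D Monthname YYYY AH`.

1 Shawwal 1093 AH

Both dates share Julian Day Number 2335674; in the tabular Islamic calendar that is 1 Shawwal 1093 AH.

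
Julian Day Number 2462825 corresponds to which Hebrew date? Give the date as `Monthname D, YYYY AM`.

The Gregorian equivalent of JDN 2462825 is 19 November 2030.
In the Hebrew calendar that day is Cheshvan 23, 5791 AM.

Cheshvan 23, 5791 AM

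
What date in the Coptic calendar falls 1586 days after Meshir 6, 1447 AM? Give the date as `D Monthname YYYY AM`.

11 Paoni 1451 AM

Counting 1586 days forward from JDN 2353336 reaches JDN 2354922, which is 11 Paoni 1451 AM.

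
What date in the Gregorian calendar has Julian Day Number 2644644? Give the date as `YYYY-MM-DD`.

2528-09-08

Counting from JDN 2299161 = 15 Oct 1582 gives an offset of 345483 days.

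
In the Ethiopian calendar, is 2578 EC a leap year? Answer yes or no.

no

2578 mod 4 = 2; in the Ethiopian calendar a year is leap when year mod 4 = 3, so it is a common year.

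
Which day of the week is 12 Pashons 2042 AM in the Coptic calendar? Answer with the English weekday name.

Sunday

This is JDN 2570756 (23 May 2326 Gregorian).
JDN 2570756 mod 7 = 6, and JDN 0 was a Monday, so this is a Sunday.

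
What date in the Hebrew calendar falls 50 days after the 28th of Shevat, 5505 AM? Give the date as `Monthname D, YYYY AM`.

Adar II 18, 5505 AM

JDN of the 28th of Shevat, 5505 AM = 2358439.
2358439 + 50 = 2358489.
JDN 2358489 in the Hebrew calendar is Adar II 18, 5505 AM.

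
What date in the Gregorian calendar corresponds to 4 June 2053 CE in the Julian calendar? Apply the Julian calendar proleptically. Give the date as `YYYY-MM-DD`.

2053-06-17

The Julian–Gregorian offset here is 13 days (Julian trailing).
4 June 2053 Julian + 13 days → 17 June 2053 Gregorian.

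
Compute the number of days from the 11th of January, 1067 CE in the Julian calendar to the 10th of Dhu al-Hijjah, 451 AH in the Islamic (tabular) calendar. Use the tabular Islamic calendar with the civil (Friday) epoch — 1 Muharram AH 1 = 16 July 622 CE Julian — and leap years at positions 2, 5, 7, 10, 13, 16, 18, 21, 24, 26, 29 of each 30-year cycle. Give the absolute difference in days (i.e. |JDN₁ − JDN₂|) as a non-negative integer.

JDN of the first date = 2110790.
JDN of the second date = 2108239.
|2108239 − 2110790| = 2551.

2551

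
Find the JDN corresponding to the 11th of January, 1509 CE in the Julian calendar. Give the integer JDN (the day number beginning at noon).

2272231

Equivalently 21 January 1509 (proleptic Gregorian).
JDN 2299161 is 15 October 1582 CE (Gregorian); the target day is −26930 days from there, so JDN = 2272231.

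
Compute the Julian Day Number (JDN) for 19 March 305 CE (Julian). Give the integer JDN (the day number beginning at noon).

Equivalently 20 March 305 (proleptic Gregorian).
JDN 2299161 is 15 October 1582 CE (Gregorian); the target day is −466624 days from there, so JDN = 1832537.

1832537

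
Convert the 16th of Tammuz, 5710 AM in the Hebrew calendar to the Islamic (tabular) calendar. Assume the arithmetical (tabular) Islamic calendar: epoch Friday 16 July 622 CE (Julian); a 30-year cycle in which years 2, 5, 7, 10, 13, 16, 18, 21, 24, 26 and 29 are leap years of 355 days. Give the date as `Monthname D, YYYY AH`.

Both dates share Julian Day Number 2433464; in the tabular Islamic calendar that is 15 Ramadan 1369 AH.

Ramadan 15, 1369 AH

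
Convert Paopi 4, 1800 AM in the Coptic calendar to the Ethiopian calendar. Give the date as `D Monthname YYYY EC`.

Both dates share Julian Day Number 2482148; in the Ethiopian calendar that is 4 Tikimt 2076 EC.

4 Tikimt 2076 EC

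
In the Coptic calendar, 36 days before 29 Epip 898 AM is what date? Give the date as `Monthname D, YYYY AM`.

Paoni 23, 898 AM

JDN of 29 Epip 898 AM = 2152987.
2152987 − 36 = 2152951.
JDN 2152951 in the Coptic calendar is Paoni 23, 898 AM.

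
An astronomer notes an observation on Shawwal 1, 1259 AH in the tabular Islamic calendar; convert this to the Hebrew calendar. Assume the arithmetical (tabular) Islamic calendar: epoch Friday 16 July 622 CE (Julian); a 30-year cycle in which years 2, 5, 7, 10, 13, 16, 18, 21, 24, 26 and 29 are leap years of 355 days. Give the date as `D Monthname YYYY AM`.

1 Cheshvan 5604 AM

The source date corresponds to 25 October 1843 in the Gregorian calendar (JDN 2394499).
That day falls on 1 Cheshvan 5604 AM in the Hebrew calendar.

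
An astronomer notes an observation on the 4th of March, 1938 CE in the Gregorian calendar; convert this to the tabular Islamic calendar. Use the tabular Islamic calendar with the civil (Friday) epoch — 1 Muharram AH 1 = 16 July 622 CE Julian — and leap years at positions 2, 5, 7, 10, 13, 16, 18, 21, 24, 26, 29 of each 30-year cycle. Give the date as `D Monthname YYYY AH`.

Both dates share Julian Day Number 2428962; in the tabular Islamic calendar that is 2 Muharram 1357 AH.

2 Muharram 1357 AH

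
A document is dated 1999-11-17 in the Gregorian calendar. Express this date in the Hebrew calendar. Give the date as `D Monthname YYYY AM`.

8 Kislev 5760 AM

Julian Day Number of the source date = 2451500.
Converting JDN 2451500 to the Hebrew calendar gives 8 Kislev 5760 AM.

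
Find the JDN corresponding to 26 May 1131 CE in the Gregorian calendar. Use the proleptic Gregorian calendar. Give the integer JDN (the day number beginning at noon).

2134294

JDN 2299161 is 15 October 1582 CE (Gregorian); the target day is −164867 days from there, so JDN = 2134294.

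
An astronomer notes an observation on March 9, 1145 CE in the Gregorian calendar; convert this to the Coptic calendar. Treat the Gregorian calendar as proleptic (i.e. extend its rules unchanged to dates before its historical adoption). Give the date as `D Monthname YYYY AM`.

Julian Day Number of the source date = 2139330.
Converting JDN 2139330 to the Coptic calendar gives 6 Paremhat 861 AM.

6 Paremhat 861 AM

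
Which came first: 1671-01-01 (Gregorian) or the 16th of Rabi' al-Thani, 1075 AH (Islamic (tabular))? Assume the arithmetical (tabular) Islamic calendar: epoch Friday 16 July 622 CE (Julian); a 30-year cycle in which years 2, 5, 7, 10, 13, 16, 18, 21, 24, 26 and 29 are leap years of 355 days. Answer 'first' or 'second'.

Converting both to JDN: 2331381 vs 2329134; the smaller is the second.

second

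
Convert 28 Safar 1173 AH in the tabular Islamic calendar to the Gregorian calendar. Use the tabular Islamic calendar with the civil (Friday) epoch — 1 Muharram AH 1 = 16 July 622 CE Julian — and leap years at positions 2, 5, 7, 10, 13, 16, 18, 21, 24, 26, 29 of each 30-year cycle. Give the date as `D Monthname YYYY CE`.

21 October 1759 CE

Julian Day Number of the source date = 2363815.
Converting JDN 2363815 to the Gregorian calendar gives 21 October 1759 CE.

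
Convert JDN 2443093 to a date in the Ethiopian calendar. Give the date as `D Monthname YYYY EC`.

1 Hidar 1969 EC

JDN 2443093 is 10 November 1976 in the Gregorian calendar.
In the Ethiopian calendar that day is 1 Hidar 1969 EC.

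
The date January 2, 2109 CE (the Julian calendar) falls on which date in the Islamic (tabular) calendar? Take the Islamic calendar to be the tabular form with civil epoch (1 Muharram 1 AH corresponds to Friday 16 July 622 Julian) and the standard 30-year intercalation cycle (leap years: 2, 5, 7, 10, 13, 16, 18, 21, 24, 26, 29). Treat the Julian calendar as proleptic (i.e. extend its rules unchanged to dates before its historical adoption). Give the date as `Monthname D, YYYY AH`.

The source date corresponds to 16 January 2109 in the Gregorian calendar (JDN 2491372).
That day falls on 13 Safar 1533 AH in the tabular Islamic calendar.

Safar 13, 1533 AH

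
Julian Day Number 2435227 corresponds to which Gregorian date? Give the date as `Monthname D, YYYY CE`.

April 29, 1955 CE

JDN 2451545 is 1 Jan 2000; 2435227 is −16318 days from there.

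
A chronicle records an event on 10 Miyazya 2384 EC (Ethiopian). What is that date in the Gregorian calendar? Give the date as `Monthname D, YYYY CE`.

Both dates share Julian Day Number 2594831; in the Gregorian calendar that is 21 April 2392 CE.

April 21, 2392 CE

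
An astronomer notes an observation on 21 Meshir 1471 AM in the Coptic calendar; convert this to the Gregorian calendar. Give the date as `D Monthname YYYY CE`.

Julian Day Number of the source date = 2362117.
Converting JDN 2362117 to the Gregorian calendar gives 26 February 1755 CE.

26 February 1755 CE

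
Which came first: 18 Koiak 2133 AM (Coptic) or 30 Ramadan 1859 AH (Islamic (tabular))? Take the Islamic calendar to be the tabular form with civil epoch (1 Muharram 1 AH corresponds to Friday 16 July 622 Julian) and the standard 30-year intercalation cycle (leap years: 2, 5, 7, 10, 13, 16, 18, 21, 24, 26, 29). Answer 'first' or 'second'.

Converting both to JDN: 2603850 vs 2607118; the smaller is the first.

first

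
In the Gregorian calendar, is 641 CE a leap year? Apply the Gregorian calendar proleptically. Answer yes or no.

641 is not divisible by 4, so it is a common year.

no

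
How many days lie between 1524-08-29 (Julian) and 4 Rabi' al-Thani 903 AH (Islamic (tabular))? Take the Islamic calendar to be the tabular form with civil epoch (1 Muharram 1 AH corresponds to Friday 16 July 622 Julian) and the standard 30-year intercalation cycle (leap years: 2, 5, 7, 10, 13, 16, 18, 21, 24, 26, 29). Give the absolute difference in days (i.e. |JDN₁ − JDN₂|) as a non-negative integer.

JDN of the first date = 2277940.
JDN of the second date = 2268171.
|2268171 − 2277940| = 9769.

9769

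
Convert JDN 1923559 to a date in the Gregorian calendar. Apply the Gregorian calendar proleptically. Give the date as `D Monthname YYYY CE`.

JDN 2451545 is 1 Jan 2000; 1923559 is −527986 days from there.

4 June 554 CE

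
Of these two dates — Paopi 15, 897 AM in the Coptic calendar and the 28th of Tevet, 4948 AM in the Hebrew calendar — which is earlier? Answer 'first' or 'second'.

First date → JDN 2152338; second date → JDN 2154974.
JDN 2152338 < JDN 2154974, so the first date is earlier.

first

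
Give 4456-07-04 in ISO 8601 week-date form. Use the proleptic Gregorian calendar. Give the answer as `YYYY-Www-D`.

The weekday is Tuesday (ISO weekday 2).
That Tuesday belongs to ISO week 27 of ISO year 4456.

4456-W27-2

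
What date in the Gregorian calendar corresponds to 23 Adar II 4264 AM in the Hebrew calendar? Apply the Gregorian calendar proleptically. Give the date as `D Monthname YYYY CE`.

27 March 504 CE

Julian Day Number of the source date = 1905228.
Converting JDN 1905228 to the Gregorian calendar gives 27 March 504 CE.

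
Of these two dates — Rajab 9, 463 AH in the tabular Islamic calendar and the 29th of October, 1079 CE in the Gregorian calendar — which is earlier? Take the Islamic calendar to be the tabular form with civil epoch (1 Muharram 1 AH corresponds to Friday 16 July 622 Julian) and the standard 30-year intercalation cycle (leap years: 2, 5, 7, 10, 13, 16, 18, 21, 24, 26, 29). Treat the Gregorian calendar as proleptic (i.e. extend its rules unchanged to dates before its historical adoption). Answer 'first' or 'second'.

The two dates have Julian Day Numbers 2112342 and 2115458 respectively.
Since 2112342 < 2115458, the first date comes first.

first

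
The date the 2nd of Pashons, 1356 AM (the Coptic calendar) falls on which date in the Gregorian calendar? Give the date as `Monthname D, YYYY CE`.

Julian Day Number of the source date = 2320185.
Converting JDN 2320185 to the Gregorian calendar gives 7 May 1640 CE.

May 7, 1640 CE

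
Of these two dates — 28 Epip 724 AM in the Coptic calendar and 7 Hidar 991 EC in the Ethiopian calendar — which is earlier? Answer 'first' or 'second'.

First date → JDN 2089433; second date → JDN 2085884.
JDN 2085884 < JDN 2089433, so the second date is earlier.

second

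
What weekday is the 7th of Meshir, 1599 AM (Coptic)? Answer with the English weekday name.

Tuesday

In the Gregorian calendar this is 13 February 1883 (JDN 2408855).
JDN 2408855 mod 7 = 1, and JDN 0 was a Monday, so this is a Tuesday.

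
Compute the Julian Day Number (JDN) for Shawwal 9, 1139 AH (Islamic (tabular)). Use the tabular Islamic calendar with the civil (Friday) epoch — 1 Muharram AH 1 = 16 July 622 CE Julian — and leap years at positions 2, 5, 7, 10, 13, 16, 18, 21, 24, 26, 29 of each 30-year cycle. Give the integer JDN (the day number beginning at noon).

2351983

Equivalently 30 May 1727 (Gregorian).
JDN 2299161 is 15 October 1582 CE (Gregorian); the target day is +52822 days from there, so JDN = 2351983.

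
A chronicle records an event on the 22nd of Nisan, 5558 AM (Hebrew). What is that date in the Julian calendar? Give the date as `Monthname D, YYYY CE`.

Julian Day Number of the source date = 2377864.
Converting JDN 2377864 to the Julian calendar gives 28 March 1798 CE.

March 28, 1798 CE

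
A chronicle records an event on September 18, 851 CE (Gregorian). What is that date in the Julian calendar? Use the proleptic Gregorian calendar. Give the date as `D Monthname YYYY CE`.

14 September 851 CE

At this point the Julian calendar is 4 days behind the Gregorian.
18 September 851 Gregorian − 4 days → 14 September 851 Julian.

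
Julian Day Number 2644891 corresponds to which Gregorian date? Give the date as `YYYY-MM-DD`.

2529-05-13

Counting from JDN 2299161 = 15 Oct 1582 gives an offset of 345730 days.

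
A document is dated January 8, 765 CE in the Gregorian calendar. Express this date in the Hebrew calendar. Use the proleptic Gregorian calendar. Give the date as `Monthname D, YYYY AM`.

Shevat 7, 4525 AM

Both dates share Julian Day Number 2000478; in the Hebrew calendar that is 7 Shevat 4525 AM.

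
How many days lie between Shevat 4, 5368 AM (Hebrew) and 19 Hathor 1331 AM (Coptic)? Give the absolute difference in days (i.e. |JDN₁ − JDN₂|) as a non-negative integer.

First date → JDN 2308391; second date → JDN 2310890.
The interval is |2308391 − 2310890| = 2499 days.

2499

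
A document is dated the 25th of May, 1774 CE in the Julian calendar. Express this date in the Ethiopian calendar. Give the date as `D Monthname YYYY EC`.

Julian Day Number of the source date = 2369156.
Converting JDN 2369156 to the Ethiopian calendar gives 30 Ginbot 1766 EC.

30 Ginbot 1766 EC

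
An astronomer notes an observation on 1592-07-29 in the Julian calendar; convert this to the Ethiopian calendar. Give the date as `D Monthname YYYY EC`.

Both dates share Julian Day Number 2302746; in the Ethiopian calendar that is 5 Nehase 1584 EC.

5 Nehase 1584 EC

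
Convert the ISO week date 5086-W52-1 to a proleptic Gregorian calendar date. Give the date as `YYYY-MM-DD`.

5086-12-27

ISO week 1 of 5086 is the week containing the first Thursday of 5086.
Week 52, day 1 (Monday) lands on 5086-12-27.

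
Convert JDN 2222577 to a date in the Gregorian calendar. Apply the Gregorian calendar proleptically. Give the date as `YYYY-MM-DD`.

JDN 2451545 is 1 Jan 2000; 2222577 is −228968 days from there.

1373-02-08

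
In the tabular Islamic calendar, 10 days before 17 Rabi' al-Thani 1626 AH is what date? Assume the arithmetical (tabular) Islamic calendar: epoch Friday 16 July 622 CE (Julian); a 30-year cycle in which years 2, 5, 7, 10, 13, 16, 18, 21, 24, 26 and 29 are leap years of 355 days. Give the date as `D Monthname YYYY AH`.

7 Rabi' al-Thani 1626 AH

Counting 10 days back from JDN 2524391 reaches JDN 2524381, which is 7 Rabi' al-Thani 1626 AH.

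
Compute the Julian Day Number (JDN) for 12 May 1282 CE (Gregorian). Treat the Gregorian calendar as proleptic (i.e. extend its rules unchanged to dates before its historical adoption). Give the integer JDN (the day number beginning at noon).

JDN 2400001 is 17 November 1858 CE (Gregorian), MJD 0; the target day is −210568 days from there, so JDN = 2189433.

2189433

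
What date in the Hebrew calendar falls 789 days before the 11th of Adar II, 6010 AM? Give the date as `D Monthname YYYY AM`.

Counting 789 days back from JDN 2542930 reaches JDN 2542141, which is 20 Tevet 6008 AM.

20 Tevet 6008 AM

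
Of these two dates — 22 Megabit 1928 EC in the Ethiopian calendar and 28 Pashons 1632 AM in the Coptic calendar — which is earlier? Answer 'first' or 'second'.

second

Converting both to JDN: 2428259 vs 2421020; the smaller is the second.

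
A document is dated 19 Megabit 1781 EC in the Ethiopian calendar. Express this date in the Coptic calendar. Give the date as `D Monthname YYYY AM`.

19 Paremhat 1505 AM

Both dates share Julian Day Number 2374564; in the Coptic calendar that is 19 Paremhat 1505 AM.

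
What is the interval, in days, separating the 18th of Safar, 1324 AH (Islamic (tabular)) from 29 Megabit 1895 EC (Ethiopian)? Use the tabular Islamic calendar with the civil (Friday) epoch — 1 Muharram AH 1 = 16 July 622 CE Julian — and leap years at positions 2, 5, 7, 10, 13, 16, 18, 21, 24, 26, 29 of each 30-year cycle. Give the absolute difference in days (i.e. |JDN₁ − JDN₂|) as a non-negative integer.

JDN of the first date = 2417314.
JDN of the second date = 2416212.
|2416212 − 2417314| = 1102.

1102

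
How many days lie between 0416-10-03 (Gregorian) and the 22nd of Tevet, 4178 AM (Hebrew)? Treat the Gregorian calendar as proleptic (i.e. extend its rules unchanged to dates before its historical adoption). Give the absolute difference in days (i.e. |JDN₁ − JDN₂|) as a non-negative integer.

JDN of the first date = 1873277.
JDN of the second date = 1873718.
|1873718 − 1873277| = 441.

441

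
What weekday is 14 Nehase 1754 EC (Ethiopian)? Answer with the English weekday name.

This is JDN 2364847 (18 August 1762 Gregorian).
JDN 2364847 mod 7 = 2, and JDN 0 was a Monday, so this is a Wednesday.

Wednesday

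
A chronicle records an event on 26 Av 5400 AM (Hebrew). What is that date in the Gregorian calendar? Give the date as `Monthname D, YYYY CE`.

Julian Day Number of the source date = 2320284.
Converting JDN 2320284 to the Gregorian calendar gives 14 August 1640 CE.

August 14, 1640 CE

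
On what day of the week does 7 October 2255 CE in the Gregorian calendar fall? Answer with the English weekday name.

Since JDN mod 7 = 6 (0 = Monday), the day is Sunday.

Sunday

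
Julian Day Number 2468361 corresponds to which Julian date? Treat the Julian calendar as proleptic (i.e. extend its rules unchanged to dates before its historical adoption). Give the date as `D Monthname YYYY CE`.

2 January 2046 CE

JDN 2468361 is 15 January 2046 in the Gregorian calendar.
In the Julian calendar that day is 2 January 2046 CE.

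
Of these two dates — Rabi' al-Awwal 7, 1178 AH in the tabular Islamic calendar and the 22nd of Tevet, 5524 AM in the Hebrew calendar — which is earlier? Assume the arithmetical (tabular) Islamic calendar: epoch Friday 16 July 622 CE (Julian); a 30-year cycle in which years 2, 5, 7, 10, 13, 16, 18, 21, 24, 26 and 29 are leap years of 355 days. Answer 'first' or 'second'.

First date → JDN 2365595; second date → JDN 2365344.
JDN 2365344 < JDN 2365595, so the second date is earlier.

second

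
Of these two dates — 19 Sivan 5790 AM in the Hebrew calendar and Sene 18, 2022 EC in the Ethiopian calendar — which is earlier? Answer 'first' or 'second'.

First date → JDN 2462673; second date → JDN 2462678.
JDN 2462673 < JDN 2462678, so the first date is earlier.

first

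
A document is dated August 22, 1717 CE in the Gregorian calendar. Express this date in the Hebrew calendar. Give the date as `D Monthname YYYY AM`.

15 Elul 5477 AM

Both dates share Julian Day Number 2348415; in the Hebrew calendar that is 15 Elul 5477 AM.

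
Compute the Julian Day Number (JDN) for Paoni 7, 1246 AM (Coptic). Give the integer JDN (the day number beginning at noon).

2280042

In the proleptic Gregorian calendar the same day is 11 June 1530.
JDN 2400001 is 17 November 1858 CE (Gregorian), MJD 0; the target day is −119959 days from there, so JDN = 2280042.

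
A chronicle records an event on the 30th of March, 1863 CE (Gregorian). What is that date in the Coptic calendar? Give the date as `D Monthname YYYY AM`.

22 Paremhat 1579 AM

Both dates share Julian Day Number 2401595; in the Coptic calendar that is 22 Paremhat 1579 AM.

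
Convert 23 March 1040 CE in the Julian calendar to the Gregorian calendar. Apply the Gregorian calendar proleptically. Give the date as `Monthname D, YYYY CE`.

For dates in this range the Gregorian date is 6 days ahead of the Julian.
23 March 1040 Julian + 6 days → 29 March 1040 Gregorian.

March 29, 1040 CE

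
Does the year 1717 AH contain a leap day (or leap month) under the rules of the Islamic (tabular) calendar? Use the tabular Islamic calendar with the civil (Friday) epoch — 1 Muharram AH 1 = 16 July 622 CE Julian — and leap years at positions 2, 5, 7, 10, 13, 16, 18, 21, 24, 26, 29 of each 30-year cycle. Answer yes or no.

Year 1717 AH is year 7 of its 30-year cycle; leap positions are 2, 5, 7, 10, 13, 16, 18, 21, 24, 26, 29, so it is a leap year (355 days).

yes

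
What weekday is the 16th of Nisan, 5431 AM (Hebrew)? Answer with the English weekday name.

This is JDN 2331466 (27 March 1671 Gregorian).
JDN 2331466 mod 7 = 4, and JDN 0 was a Monday, so this is a Friday.

Friday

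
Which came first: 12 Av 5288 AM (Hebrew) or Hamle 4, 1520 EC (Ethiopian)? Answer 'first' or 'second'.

second

Converting both to JDN: 2279369 vs 2279339; the smaller is the second.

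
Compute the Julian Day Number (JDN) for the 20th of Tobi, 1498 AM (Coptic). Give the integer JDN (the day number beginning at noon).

2371948

In the Gregorian calendar the same day is 26 January 1782.
JDN 2400001 is 17 November 1858 CE (Gregorian), MJD 0; the target day is −28053 days from there, so JDN = 2371948.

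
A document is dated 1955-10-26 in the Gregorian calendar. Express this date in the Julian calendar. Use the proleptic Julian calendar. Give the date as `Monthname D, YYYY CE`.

October 13, 1955 CE

For dates in this range the Gregorian date is 13 days ahead of the Julian.
26 October 1955 Gregorian − 13 days → 13 October 1955 Julian.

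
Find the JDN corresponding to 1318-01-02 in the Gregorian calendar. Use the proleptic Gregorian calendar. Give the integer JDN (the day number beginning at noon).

2202451

JDN 2299161 is 15 October 1582 CE (Gregorian); the target day is −96710 days from there, so JDN = 2202451.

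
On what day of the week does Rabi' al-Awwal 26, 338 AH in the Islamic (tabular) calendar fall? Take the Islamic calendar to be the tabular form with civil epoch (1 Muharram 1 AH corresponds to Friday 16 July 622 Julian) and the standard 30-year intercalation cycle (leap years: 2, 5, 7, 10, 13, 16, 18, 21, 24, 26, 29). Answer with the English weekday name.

Equivalently 28 September 949 Gregorian, JDN 2067946.
2067946 ≡ 6 (mod 7); counting from Monday = 0 gives Sunday.

Sunday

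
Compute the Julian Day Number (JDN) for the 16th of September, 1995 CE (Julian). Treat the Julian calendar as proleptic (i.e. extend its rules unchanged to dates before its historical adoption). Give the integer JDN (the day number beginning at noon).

2449990

In the Gregorian calendar the same day is 29 September 1995.
JDN 2451545 is 1 January 2000 CE (Gregorian); the target day is −1555 days from there, so JDN = 2449990.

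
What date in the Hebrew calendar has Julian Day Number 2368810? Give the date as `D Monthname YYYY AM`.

3 Tammuz 5533 AM

JDN 2368810 is 24 June 1773 in the Gregorian calendar.
In the Hebrew calendar that day is 3 Tammuz 5533 AM.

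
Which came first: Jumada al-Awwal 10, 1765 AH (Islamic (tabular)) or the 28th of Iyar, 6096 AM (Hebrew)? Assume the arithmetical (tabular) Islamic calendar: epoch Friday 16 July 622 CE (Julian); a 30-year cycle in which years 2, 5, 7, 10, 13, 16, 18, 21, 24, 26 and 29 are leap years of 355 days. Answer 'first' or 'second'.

First date → JDN 2573670; second date → JDN 2574396.
JDN 2573670 < JDN 2574396, so the first date is earlier.

first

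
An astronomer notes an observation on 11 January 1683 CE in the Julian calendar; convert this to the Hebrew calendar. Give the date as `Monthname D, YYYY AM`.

Both dates share Julian Day Number 2335784; in the Hebrew calendar that is 23 Tevet 5443 AM.

Tevet 23, 5443 AM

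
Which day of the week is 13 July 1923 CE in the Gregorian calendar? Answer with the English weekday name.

Friday

Since JDN mod 7 = 4 (0 = Monday), the day is Friday.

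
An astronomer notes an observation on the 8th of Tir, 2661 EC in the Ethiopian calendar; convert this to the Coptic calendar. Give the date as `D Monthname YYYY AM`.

8 Tobi 2385 AM

Julian Day Number of the source date = 2695913.
Converting JDN 2695913 to the Coptic calendar gives 8 Tobi 2385 AM.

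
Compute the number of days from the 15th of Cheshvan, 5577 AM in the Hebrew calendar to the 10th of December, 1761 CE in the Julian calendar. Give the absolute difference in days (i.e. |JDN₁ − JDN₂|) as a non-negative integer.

20043

First date → JDN 2384650; second date → JDN 2364607.
The interval is |2384650 − 2364607| = 20043 days.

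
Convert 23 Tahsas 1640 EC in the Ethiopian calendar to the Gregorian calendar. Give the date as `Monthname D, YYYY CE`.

Both dates share Julian Day Number 2322978; in the Gregorian calendar that is 30 December 1647 CE.

December 30, 1647 CE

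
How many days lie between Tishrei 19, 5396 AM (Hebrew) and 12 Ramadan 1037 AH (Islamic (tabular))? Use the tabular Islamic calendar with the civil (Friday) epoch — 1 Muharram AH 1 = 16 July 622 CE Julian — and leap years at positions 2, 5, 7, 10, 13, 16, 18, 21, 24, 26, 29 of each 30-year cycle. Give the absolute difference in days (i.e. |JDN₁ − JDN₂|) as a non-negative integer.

2694

JDN of the first date = 2318505.
JDN of the second date = 2315811.
|2315811 − 2318505| = 2694.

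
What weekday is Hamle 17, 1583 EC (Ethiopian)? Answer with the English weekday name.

This is JDN 2302362 (21 July 1591 Gregorian).
JDN 2302362 mod 7 = 6, and JDN 0 was a Monday, so this is a Sunday.

Sunday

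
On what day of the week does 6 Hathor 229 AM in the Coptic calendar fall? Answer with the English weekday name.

Friday

Equivalently 4 November 512 Gregorian, JDN 1908372.
Since JDN mod 7 = 4 (0 = Monday), the day is Friday.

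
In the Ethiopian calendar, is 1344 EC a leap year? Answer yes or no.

1344 mod 4 = 0; in the Ethiopian calendar a year is leap when year mod 4 = 3, so it is a common year.

no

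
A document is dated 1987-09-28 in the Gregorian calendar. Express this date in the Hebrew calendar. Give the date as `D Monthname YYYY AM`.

Julian Day Number of the source date = 2447067.
Converting JDN 2447067 to the Hebrew calendar gives 5 Tishrei 5748 AM.

5 Tishrei 5748 AM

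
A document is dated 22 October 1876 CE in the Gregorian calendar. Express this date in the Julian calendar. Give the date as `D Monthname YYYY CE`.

At this point the Julian calendar is 12 days behind the Gregorian.
22 October 1876 Gregorian − 12 days → 10 October 1876 Julian.

10 October 1876 CE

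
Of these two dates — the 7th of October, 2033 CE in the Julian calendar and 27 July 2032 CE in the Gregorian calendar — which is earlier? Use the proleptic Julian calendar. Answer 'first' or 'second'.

First date → JDN 2463891; second date → JDN 2463441.
JDN 2463441 < JDN 2463891, so the second date is earlier.

second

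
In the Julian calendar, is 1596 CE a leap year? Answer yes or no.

yes

1596 mod 4 = 0, so it is a leap year in the Julian calendar.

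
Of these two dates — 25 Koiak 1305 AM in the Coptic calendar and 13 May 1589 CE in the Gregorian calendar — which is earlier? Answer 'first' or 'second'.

The two dates have Julian Day Numbers 2301430 and 2301563 respectively.
Since 2301430 < 2301563, the first date comes first.

first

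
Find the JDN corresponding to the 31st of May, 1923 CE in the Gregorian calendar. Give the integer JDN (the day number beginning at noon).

2423571

JDN 2299161 is 15 October 1582 CE (Gregorian); the target day is +124410 days from there, so JDN = 2423571.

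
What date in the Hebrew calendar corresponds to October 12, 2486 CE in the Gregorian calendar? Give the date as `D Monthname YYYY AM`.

13 Tishrei 6247 AM

Julian Day Number of the source date = 2629338.
Converting JDN 2629338 to the Hebrew calendar gives 13 Tishrei 6247 AM.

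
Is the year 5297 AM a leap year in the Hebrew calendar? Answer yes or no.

Hebrew year 5297 is year 15 of its 19-year Metonic cycle; leap years are at positions 3, 6, 8, 11, 14, 17, 19, so it is a common year (12 months).

no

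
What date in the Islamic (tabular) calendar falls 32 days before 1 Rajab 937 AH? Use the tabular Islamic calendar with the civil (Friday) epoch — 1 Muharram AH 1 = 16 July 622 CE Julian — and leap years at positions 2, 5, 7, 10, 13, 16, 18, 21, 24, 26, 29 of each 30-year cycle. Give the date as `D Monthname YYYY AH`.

28 Jumada al-Awwal 937 AH

Counting 32 days back from JDN 2280304 reaches JDN 2280272, which is 28 Jumada al-Awwal 937 AH.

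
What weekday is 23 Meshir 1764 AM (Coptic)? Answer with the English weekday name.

Monday

Equivalently 2 March 2048 Gregorian, JDN 2469138.
2469138 ≡ 0 (mod 7); counting from Monday = 0 gives Monday.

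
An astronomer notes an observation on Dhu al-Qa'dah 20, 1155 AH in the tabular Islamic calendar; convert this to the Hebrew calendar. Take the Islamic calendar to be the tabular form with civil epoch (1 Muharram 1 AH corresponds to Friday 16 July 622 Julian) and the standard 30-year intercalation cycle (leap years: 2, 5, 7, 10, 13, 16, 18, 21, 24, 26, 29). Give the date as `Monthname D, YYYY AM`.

The source date corresponds to 16 January 1743 in the Gregorian calendar (JDN 2357693).
That day falls on 20 Tevet 5503 AM in the Hebrew calendar.

Tevet 20, 5503 AM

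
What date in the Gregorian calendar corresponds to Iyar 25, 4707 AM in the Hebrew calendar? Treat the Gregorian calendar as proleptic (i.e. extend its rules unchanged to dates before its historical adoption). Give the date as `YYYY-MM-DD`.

0947-05-23

Julian Day Number of the source date = 2067087.
Converting JDN 2067087 to the Gregorian calendar gives 23 May 947 CE.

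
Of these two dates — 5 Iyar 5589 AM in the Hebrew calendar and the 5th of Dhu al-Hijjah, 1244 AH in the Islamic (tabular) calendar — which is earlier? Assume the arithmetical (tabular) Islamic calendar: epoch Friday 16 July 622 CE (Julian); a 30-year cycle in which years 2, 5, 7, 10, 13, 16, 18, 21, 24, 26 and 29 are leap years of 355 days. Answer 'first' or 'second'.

first

Converting both to JDN: 2389216 vs 2389247; the smaller is the first.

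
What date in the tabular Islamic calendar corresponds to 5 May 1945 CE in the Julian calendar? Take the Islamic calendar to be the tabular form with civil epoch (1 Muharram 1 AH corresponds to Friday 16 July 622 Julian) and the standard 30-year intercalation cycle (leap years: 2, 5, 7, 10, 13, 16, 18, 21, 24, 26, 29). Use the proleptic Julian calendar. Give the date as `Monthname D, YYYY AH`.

Jumada al-Thani 5, 1364 AH

Both dates share Julian Day Number 2431594; in the tabular Islamic calendar that is 5 Jumada al-Thani 1364 AH.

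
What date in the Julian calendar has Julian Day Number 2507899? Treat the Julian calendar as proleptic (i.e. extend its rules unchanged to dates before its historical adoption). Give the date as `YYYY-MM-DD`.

JDN 2507899 is 17 April 2154 in the Gregorian calendar.
In the Julian calendar that day is 2154-04-03.

2154-04-03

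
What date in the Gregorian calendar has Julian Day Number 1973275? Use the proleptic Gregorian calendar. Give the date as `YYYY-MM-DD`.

0690-07-17

JDN 2451545 is 1 Jan 2000; 1973275 is −478270 days from there.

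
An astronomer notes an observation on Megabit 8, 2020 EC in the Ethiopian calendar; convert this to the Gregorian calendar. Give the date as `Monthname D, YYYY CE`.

Both dates share Julian Day Number 2461848; in the Gregorian calendar that is 17 March 2028 CE.

March 17, 2028 CE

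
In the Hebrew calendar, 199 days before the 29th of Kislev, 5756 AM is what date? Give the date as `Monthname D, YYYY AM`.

JDN of the 29th of Kislev, 5756 AM = 2450074.
2450074 − 199 = 2449875.
JDN 2449875 in the Hebrew calendar is Sivan 8, 5755 AM.

Sivan 8, 5755 AM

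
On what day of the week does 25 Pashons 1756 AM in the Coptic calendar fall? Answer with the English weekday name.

Saturday

This is JDN 2466308 (2 June 2040 Gregorian).
Since JDN mod 7 = 5 (0 = Monday), the day is Saturday.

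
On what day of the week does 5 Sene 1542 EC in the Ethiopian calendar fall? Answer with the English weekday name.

This is JDN 2287345 (9 June 1550 Gregorian).
2287345 ≡ 4 (mod 7); counting from Monday = 0 gives Friday.

Friday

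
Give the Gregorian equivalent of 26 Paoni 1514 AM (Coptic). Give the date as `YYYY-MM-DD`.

1798-07-01

Both dates share Julian Day Number 2377948; in the Gregorian calendar that is 1 July 1798 CE.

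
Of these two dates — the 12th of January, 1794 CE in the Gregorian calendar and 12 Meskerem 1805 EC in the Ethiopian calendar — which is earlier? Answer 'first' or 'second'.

first

First date → JDN 2376317; second date → JDN 2383143.
JDN 2376317 < JDN 2383143, so the first date is earlier.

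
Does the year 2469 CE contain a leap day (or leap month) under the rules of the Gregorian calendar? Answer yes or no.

2469 is not divisible by 4, so it is a common year.

no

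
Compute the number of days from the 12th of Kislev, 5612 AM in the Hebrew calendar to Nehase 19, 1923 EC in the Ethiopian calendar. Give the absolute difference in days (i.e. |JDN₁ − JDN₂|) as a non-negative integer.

29116

JDN of the first date = 2397463.
JDN of the second date = 2426579.
|2426579 − 2397463| = 29116.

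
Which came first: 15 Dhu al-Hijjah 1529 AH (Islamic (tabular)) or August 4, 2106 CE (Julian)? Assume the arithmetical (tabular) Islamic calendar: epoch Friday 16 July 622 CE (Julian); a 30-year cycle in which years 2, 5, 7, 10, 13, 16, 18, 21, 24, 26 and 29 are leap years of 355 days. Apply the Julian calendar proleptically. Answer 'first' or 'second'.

Converting both to JDN: 2490251 vs 2490490; the smaller is the first.

first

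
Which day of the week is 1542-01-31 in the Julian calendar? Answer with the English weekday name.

Equivalently 10 February 1542 Gregorian, JDN 2284304.
2284304 ≡ 1 (mod 7); counting from Monday = 0 gives Tuesday.

Tuesday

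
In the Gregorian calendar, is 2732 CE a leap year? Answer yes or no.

2732 is divisible by 4 and not by 100, so it is a leap year.

yes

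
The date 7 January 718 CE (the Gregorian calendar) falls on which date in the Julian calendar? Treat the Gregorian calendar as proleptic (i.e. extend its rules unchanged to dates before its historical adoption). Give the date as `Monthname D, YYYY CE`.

At this point the Julian calendar is 4 days behind the Gregorian.
7 January 718 Gregorian − 4 days → 3 January 718 Julian.

January 3, 718 CE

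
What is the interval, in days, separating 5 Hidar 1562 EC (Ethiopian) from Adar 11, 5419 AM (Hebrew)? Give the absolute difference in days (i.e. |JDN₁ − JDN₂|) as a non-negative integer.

32622

First date → JDN 2294440; second date → JDN 2327062.
The interval is |2294440 − 2327062| = 32622 days.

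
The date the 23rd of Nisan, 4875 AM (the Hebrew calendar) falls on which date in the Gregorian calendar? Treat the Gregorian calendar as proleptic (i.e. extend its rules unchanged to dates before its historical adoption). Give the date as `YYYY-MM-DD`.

1115-04-26

Julian Day Number of the source date = 2128420.
Converting JDN 2128420 to the Gregorian calendar gives 26 April 1115 CE.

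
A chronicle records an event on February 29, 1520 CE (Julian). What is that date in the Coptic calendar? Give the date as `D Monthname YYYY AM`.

The source date corresponds to 10 March 1520 in the proleptic Gregorian calendar (JDN 2276297).
That day falls on 4 Paremhat 1236 AM in the Coptic calendar.

4 Paremhat 1236 AM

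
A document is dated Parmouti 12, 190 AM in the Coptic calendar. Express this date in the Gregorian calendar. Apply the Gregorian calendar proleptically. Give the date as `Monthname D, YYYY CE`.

April 8, 474 CE

Both dates share Julian Day Number 1894283; in the Gregorian calendar that is 8 April 474 CE.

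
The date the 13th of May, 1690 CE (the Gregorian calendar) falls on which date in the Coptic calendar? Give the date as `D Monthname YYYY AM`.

Both dates share Julian Day Number 2338453; in the Coptic calendar that is 8 Pashons 1406 AM.

8 Pashons 1406 AM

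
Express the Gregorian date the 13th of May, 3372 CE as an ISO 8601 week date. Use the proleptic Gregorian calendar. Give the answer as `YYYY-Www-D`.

The weekday is Wednesday (ISO weekday 3).
That Wednesday belongs to ISO week 20 of ISO year 3372.

3372-W20-3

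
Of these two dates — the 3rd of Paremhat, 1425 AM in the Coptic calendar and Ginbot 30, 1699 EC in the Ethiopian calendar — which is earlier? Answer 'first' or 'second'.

The two dates have Julian Day Numbers 2345328 and 2344684 respectively.
Since 2344684 < 2345328, the second date comes first.

second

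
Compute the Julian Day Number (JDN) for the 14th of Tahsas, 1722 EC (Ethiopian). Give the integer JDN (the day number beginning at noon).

In the Gregorian calendar the same day is 21 December 1729.
JDN 2451545 is 1 January 2000 CE (Gregorian); the target day is −98626 days from there, so JDN = 2352919.

2352919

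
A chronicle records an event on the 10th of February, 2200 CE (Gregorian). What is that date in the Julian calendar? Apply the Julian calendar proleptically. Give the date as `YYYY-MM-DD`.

For dates in this range the Gregorian date is 14 days ahead of the Julian.
10 February 2200 Gregorian − 14 days → 27 January 2200 Julian.

2200-01-27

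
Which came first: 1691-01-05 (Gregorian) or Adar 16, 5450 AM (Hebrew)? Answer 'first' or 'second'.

second

The two dates have Julian Day Numbers 2338690 and 2338376 respectively.
Since 2338376 < 2338690, the second date comes first.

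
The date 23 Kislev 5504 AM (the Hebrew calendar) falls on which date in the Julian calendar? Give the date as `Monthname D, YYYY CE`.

Both dates share Julian Day Number 2358020; in the Julian calendar that is 28 November 1743 CE.

November 28, 1743 CE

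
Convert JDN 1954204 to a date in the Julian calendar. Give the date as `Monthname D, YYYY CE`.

JDN 1954204 is 30 April 638 in the proleptic Gregorian calendar.
In the Julian calendar that day is April 27, 638 CE.

April 27, 638 CE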